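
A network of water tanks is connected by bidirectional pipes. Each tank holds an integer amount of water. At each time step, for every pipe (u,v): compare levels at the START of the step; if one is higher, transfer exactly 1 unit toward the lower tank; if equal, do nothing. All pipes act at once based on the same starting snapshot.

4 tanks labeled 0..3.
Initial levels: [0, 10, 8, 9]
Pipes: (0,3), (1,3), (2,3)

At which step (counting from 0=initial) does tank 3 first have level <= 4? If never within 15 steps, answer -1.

Answer: -1

Derivation:
Step 1: flows [3->0,1->3,3->2] -> levels [1 9 9 8]
Step 2: flows [3->0,1->3,2->3] -> levels [2 8 8 9]
Step 3: flows [3->0,3->1,3->2] -> levels [3 9 9 6]
Step 4: flows [3->0,1->3,2->3] -> levels [4 8 8 7]
Step 5: flows [3->0,1->3,2->3] -> levels [5 7 7 8]
Step 6: flows [3->0,3->1,3->2] -> levels [6 8 8 5]
Step 7: flows [0->3,1->3,2->3] -> levels [5 7 7 8]
  -> period-2 cycle (repeats step 5); tank 3 never drops to <=4
Tank 3 never reaches <=4 within 15 steps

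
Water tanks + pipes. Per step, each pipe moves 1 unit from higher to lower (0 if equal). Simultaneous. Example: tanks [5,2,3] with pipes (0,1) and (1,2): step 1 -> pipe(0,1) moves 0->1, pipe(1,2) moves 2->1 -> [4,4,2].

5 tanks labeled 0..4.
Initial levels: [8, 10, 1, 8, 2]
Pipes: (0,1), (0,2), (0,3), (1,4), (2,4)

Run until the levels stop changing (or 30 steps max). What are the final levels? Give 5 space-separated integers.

Answer: 4 7 7 7 4

Derivation:
Step 1: flows [1->0,0->2,0=3,1->4,4->2] -> levels [8 8 3 8 2]
Step 2: flows [0=1,0->2,0=3,1->4,2->4] -> levels [7 7 3 8 4]
Step 3: flows [0=1,0->2,3->0,1->4,4->2] -> levels [7 6 5 7 4]
Step 4: flows [0->1,0->2,0=3,1->4,2->4] -> levels [5 6 5 7 6]
Step 5: flows [1->0,0=2,3->0,1=4,4->2] -> levels [7 5 6 6 5]
Step 6: flows [0->1,0->2,0->3,1=4,2->4] -> levels [4 6 6 7 6]
Step 7: flows [1->0,2->0,3->0,1=4,2=4] -> levels [7 5 5 6 6]
Step 8: flows [0->1,0->2,0->3,4->1,4->2] -> levels [4 7 7 7 4]
Step 9: flows [1->0,2->0,3->0,1->4,2->4] -> levels [7 5 5 6 6]
  -> period-2 cycle: step 9 state = step 7 state; never stabilizes
  -> state at step 30: (30-7) mod 2 = 1, same as step 8 -> [4 7 7 7 4]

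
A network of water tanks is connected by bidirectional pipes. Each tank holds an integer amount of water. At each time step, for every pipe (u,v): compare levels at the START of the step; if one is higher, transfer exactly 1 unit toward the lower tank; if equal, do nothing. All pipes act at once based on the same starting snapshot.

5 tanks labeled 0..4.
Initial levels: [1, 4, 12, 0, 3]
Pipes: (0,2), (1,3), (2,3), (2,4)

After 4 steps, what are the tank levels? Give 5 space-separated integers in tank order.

Answer: 3 4 6 2 5

Derivation:
Step 1: flows [2->0,1->3,2->3,2->4] -> levels [2 3 9 2 4]
Step 2: flows [2->0,1->3,2->3,2->4] -> levels [3 2 6 4 5]
Step 3: flows [2->0,3->1,2->3,2->4] -> levels [4 3 3 4 6]
Step 4: flows [0->2,3->1,3->2,4->2] -> levels [3 4 6 2 5]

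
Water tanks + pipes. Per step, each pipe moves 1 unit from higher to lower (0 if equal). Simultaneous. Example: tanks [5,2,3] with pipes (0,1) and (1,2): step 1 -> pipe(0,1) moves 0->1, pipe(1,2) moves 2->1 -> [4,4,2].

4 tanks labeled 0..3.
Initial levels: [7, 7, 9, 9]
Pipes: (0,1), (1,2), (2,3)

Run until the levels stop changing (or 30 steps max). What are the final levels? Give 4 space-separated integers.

Answer: 8 7 9 8

Derivation:
Step 1: flows [0=1,2->1,2=3] -> levels [7 8 8 9]
Step 2: flows [1->0,1=2,3->2] -> levels [8 7 9 8]
Step 3: flows [0->1,2->1,2->3] -> levels [7 9 7 9]
Step 4: flows [1->0,1->2,3->2] -> levels [8 7 9 8]
  -> period-2 cycle: step 4 state = step 2 state; never stabilizes
  -> state at step 30: (30-2) mod 2 = 0, same as step 2 -> [8 7 9 8]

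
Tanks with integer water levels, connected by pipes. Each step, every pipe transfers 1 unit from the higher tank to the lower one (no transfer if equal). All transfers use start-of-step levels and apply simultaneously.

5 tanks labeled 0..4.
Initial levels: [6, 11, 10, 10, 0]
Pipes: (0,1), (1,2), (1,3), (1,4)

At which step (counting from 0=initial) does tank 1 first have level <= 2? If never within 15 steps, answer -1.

Step 1: flows [1->0,1->2,1->3,1->4] -> levels [7 7 11 11 1]
Step 2: flows [0=1,2->1,3->1,1->4] -> levels [7 8 10 10 2]
Step 3: flows [1->0,2->1,3->1,1->4] -> levels [8 8 9 9 3]
Step 4: flows [0=1,2->1,3->1,1->4] -> levels [8 9 8 8 4]
Step 5: flows [1->0,1->2,1->3,1->4] -> levels [9 5 9 9 5]
Step 6: flows [0->1,2->1,3->1,1=4] -> levels [8 8 8 8 5]
Step 7: flows [0=1,1=2,1=3,1->4] -> levels [8 7 8 8 6]
Step 8: flows [0->1,2->1,3->1,1->4] -> levels [7 9 7 7 7]
Step 9: flows [1->0,1->2,1->3,1->4] -> levels [8 5 8 8 8]
Step 10: flows [0->1,2->1,3->1,4->1] -> levels [7 9 7 7 7]
  -> period-2 cycle (repeats step 8); tank 1 never drops to <=2
Tank 1 never reaches <=2 within 15 steps

Answer: -1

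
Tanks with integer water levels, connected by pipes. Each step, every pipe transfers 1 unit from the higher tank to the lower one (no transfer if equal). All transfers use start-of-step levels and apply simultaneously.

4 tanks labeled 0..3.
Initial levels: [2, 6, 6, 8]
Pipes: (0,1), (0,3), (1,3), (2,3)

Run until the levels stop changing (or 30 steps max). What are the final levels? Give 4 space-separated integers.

Answer: 5 5 5 7

Derivation:
Step 1: flows [1->0,3->0,3->1,3->2] -> levels [4 6 7 5]
Step 2: flows [1->0,3->0,1->3,2->3] -> levels [6 4 6 6]
Step 3: flows [0->1,0=3,3->1,2=3] -> levels [5 6 6 5]
Step 4: flows [1->0,0=3,1->3,2->3] -> levels [6 4 5 7]
Step 5: flows [0->1,3->0,3->1,3->2] -> levels [6 6 6 4]
Step 6: flows [0=1,0->3,1->3,2->3] -> levels [5 5 5 7]
Step 7: flows [0=1,3->0,3->1,3->2] -> levels [6 6 6 4]
  -> period-2 cycle: step 7 state = step 5 state; never stabilizes
  -> state at step 30: (30-5) mod 2 = 1, same as step 6 -> [5 5 5 7]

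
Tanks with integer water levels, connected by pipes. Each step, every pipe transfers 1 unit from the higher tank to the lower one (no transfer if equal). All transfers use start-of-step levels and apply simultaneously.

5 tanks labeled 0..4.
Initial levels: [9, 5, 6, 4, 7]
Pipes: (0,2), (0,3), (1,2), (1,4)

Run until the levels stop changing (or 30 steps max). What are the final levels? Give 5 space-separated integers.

Answer: 5 5 8 6 7

Derivation:
Step 1: flows [0->2,0->3,2->1,4->1] -> levels [7 7 6 5 6]
Step 2: flows [0->2,0->3,1->2,1->4] -> levels [5 5 8 6 7]
Step 3: flows [2->0,3->0,2->1,4->1] -> levels [7 7 6 5 6]
  -> period-2 cycle: step 3 state = step 1 state; never stabilizes
  -> state at step 30: (30-1) mod 2 = 1, same as step 2 -> [5 5 8 6 7]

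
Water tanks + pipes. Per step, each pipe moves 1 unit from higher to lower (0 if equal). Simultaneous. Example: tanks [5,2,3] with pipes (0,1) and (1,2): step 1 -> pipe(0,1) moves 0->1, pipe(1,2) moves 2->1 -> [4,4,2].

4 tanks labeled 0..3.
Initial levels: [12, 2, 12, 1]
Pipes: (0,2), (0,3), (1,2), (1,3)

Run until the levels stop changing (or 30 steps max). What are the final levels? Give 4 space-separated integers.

Answer: 7 8 6 6

Derivation:
Step 1: flows [0=2,0->3,2->1,1->3] -> levels [11 2 11 3]
Step 2: flows [0=2,0->3,2->1,3->1] -> levels [10 4 10 3]
Step 3: flows [0=2,0->3,2->1,1->3] -> levels [9 4 9 5]
Step 4: flows [0=2,0->3,2->1,3->1] -> levels [8 6 8 5]
Step 5: flows [0=2,0->3,2->1,1->3] -> levels [7 6 7 7]
Step 6: flows [0=2,0=3,2->1,3->1] -> levels [7 8 6 6]
Step 7: flows [0->2,0->3,1->2,1->3] -> levels [5 6 8 8]
Step 8: flows [2->0,3->0,2->1,3->1] -> levels [7 8 6 6]
  -> period-2 cycle: step 8 state = step 6 state; never stabilizes
  -> state at step 30: (30-6) mod 2 = 0, same as step 6 -> [7 8 6 6]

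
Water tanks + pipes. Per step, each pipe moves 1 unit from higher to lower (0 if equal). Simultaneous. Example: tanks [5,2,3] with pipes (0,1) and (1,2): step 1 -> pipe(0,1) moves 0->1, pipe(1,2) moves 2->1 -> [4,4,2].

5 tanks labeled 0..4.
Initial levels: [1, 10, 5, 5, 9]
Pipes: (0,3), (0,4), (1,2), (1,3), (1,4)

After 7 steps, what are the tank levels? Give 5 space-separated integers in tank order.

Step 1: flows [3->0,4->0,1->2,1->3,1->4] -> levels [3 7 6 5 9]
Step 2: flows [3->0,4->0,1->2,1->3,4->1] -> levels [5 6 7 5 7]
Step 3: flows [0=3,4->0,2->1,1->3,4->1] -> levels [6 7 6 6 5]
Step 4: flows [0=3,0->4,1->2,1->3,1->4] -> levels [5 4 7 7 7]
Step 5: flows [3->0,4->0,2->1,3->1,4->1] -> levels [7 7 6 5 5]
Step 6: flows [0->3,0->4,1->2,1->3,1->4] -> levels [5 4 7 7 7]
  -> period-2 cycle: step 6 state = step 4 state
  -> state at step 7: (7-4) mod 2 = 1, same as step 5 -> [7 7 6 5 5]

Answer: 7 7 6 5 5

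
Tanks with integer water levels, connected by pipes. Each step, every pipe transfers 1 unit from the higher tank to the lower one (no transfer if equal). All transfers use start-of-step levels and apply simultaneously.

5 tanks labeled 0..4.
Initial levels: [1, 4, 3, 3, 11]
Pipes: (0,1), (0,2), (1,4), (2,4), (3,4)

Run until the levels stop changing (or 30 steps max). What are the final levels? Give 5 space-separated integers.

Step 1: flows [1->0,2->0,4->1,4->2,4->3] -> levels [3 4 3 4 8]
Step 2: flows [1->0,0=2,4->1,4->2,4->3] -> levels [4 4 4 5 5]
Step 3: flows [0=1,0=2,4->1,4->2,3=4] -> levels [4 5 5 5 3]
Step 4: flows [1->0,2->0,1->4,2->4,3->4] -> levels [6 3 3 4 6]
Step 5: flows [0->1,0->2,4->1,4->2,4->3] -> levels [4 5 5 5 3]
  -> period-2 cycle: step 5 state = step 3 state; never stabilizes
  -> state at step 30: (30-3) mod 2 = 1, same as step 4 -> [6 3 3 4 6]

Answer: 6 3 3 4 6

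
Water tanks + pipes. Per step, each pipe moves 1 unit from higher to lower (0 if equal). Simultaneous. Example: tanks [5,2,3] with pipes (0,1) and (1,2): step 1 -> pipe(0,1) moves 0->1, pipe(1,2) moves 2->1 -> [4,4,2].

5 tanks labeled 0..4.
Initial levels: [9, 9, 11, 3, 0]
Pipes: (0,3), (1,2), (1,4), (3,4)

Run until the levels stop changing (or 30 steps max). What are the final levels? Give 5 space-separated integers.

Answer: 6 6 7 5 8

Derivation:
Step 1: flows [0->3,2->1,1->4,3->4] -> levels [8 9 10 3 2]
Step 2: flows [0->3,2->1,1->4,3->4] -> levels [7 9 9 3 4]
Step 3: flows [0->3,1=2,1->4,4->3] -> levels [6 8 9 5 4]
Step 4: flows [0->3,2->1,1->4,3->4] -> levels [5 8 8 5 6]
Step 5: flows [0=3,1=2,1->4,4->3] -> levels [5 7 8 6 6]
Step 6: flows [3->0,2->1,1->4,3=4] -> levels [6 7 7 5 7]
Step 7: flows [0->3,1=2,1=4,4->3] -> levels [5 7 7 7 6]
Step 8: flows [3->0,1=2,1->4,3->4] -> levels [6 6 7 5 8]
Step 9: flows [0->3,2->1,4->1,4->3] -> levels [5 8 6 7 6]
Step 10: flows [3->0,1->2,1->4,3->4] -> levels [6 6 7 5 8]
  -> period-2 cycle: step 10 state = step 8 state; never stabilizes
  -> state at step 30: (30-8) mod 2 = 0, same as step 8 -> [6 6 7 5 8]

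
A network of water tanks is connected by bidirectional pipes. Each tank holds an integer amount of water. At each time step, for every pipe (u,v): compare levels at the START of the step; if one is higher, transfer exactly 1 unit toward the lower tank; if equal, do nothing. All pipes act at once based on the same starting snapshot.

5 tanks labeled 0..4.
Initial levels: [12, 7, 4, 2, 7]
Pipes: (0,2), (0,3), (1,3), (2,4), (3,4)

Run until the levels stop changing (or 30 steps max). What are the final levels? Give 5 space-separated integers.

Step 1: flows [0->2,0->3,1->3,4->2,4->3] -> levels [10 6 6 5 5]
Step 2: flows [0->2,0->3,1->3,2->4,3=4] -> levels [8 5 6 7 6]
Step 3: flows [0->2,0->3,3->1,2=4,3->4] -> levels [6 6 7 6 7]
Step 4: flows [2->0,0=3,1=3,2=4,4->3] -> levels [7 6 6 7 6]
Step 5: flows [0->2,0=3,3->1,2=4,3->4] -> levels [6 7 7 5 7]
Step 6: flows [2->0,0->3,1->3,2=4,4->3] -> levels [6 6 6 8 6]
Step 7: flows [0=2,3->0,3->1,2=4,3->4] -> levels [7 7 6 5 7]
Step 8: flows [0->2,0->3,1->3,4->2,4->3] -> levels [5 6 8 8 5]
Step 9: flows [2->0,3->0,3->1,2->4,3->4] -> levels [7 7 6 5 7]
  -> period-2 cycle: step 9 state = step 7 state; never stabilizes
  -> state at step 30: (30-7) mod 2 = 1, same as step 8 -> [5 6 8 8 5]

Answer: 5 6 8 8 5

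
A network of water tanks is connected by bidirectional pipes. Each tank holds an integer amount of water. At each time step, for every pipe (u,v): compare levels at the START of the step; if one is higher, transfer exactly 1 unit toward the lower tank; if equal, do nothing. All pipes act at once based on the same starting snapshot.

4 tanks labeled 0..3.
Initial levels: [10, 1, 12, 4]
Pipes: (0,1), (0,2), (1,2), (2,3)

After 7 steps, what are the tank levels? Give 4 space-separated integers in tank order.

Step 1: flows [0->1,2->0,2->1,2->3] -> levels [10 3 9 5]
Step 2: flows [0->1,0->2,2->1,2->3] -> levels [8 5 8 6]
Step 3: flows [0->1,0=2,2->1,2->3] -> levels [7 7 6 7]
Step 4: flows [0=1,0->2,1->2,3->2] -> levels [6 6 9 6]
Step 5: flows [0=1,2->0,2->1,2->3] -> levels [7 7 6 7]
  -> period-2 cycle: step 5 state = step 3 state
  -> state at step 7: (7-3) mod 2 = 0, same as step 3 -> [7 7 6 7]

Answer: 7 7 6 7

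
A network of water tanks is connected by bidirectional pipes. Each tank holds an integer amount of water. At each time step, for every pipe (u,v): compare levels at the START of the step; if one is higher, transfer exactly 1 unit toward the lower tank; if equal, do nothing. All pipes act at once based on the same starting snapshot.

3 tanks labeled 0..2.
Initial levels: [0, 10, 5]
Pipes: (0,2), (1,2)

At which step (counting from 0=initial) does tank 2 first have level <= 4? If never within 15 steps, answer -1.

Answer: -1

Derivation:
Step 1: flows [2->0,1->2] -> levels [1 9 5]
Step 2: flows [2->0,1->2] -> levels [2 8 5]
Step 3: flows [2->0,1->2] -> levels [3 7 5]
Step 4: flows [2->0,1->2] -> levels [4 6 5]
Step 5: flows [2->0,1->2] -> levels [5 5 5]
Step 6: flows [0=2,1=2] -> levels [5 5 5]
  -> stable; tank 2 stays at 5 > 4
Tank 2 never reaches <=4 within 15 steps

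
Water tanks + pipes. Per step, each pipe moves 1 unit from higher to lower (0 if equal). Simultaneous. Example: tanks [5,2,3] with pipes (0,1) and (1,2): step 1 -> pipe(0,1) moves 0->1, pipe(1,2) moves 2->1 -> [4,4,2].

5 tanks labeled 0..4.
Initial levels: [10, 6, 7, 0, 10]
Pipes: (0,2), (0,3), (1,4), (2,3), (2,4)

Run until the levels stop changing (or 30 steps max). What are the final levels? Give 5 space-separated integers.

Step 1: flows [0->2,0->3,4->1,2->3,4->2] -> levels [8 7 8 2 8]
Step 2: flows [0=2,0->3,4->1,2->3,2=4] -> levels [7 8 7 4 7]
Step 3: flows [0=2,0->3,1->4,2->3,2=4] -> levels [6 7 6 6 8]
Step 4: flows [0=2,0=3,4->1,2=3,4->2] -> levels [6 8 7 6 6]
Step 5: flows [2->0,0=3,1->4,2->3,2->4] -> levels [7 7 4 7 8]
Step 6: flows [0->2,0=3,4->1,3->2,4->2] -> levels [6 8 7 6 6]
  -> period-2 cycle: step 6 state = step 4 state; never stabilizes
  -> state at step 30: (30-4) mod 2 = 0, same as step 4 -> [6 8 7 6 6]

Answer: 6 8 7 6 6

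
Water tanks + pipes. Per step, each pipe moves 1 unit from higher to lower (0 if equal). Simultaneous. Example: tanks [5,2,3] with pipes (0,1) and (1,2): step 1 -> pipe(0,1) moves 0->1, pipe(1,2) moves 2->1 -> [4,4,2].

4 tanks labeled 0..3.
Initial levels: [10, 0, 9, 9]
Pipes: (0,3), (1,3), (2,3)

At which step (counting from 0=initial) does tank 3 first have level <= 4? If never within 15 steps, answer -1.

Step 1: flows [0->3,3->1,2=3] -> levels [9 1 9 9]
Step 2: flows [0=3,3->1,2=3] -> levels [9 2 9 8]
Step 3: flows [0->3,3->1,2->3] -> levels [8 3 8 9]
Step 4: flows [3->0,3->1,3->2] -> levels [9 4 9 6]
Step 5: flows [0->3,3->1,2->3] -> levels [8 5 8 7]
Step 6: flows [0->3,3->1,2->3] -> levels [7 6 7 8]
Step 7: flows [3->0,3->1,3->2] -> levels [8 7 8 5]
Step 8: flows [0->3,1->3,2->3] -> levels [7 6 7 8]
  -> period-2 cycle (repeats step 6); tank 3 never drops to <=4
Tank 3 never reaches <=4 within 15 steps

Answer: -1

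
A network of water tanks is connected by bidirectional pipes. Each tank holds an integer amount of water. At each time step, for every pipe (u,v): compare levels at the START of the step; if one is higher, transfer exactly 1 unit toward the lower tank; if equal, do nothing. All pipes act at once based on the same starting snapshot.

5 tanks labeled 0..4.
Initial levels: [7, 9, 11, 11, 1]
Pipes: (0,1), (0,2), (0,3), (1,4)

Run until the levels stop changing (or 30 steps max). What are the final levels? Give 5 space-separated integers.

Step 1: flows [1->0,2->0,3->0,1->4] -> levels [10 7 10 10 2]
Step 2: flows [0->1,0=2,0=3,1->4] -> levels [9 7 10 10 3]
Step 3: flows [0->1,2->0,3->0,1->4] -> levels [10 7 9 9 4]
Step 4: flows [0->1,0->2,0->3,1->4] -> levels [7 7 10 10 5]
Step 5: flows [0=1,2->0,3->0,1->4] -> levels [9 6 9 9 6]
Step 6: flows [0->1,0=2,0=3,1=4] -> levels [8 7 9 9 6]
Step 7: flows [0->1,2->0,3->0,1->4] -> levels [9 7 8 8 7]
Step 8: flows [0->1,0->2,0->3,1=4] -> levels [6 8 9 9 7]
Step 9: flows [1->0,2->0,3->0,1->4] -> levels [9 6 8 8 8]
Step 10: flows [0->1,0->2,0->3,4->1] -> levels [6 8 9 9 7]
  -> period-2 cycle: step 10 state = step 8 state; never stabilizes
  -> state at step 30: (30-8) mod 2 = 0, same as step 8 -> [6 8 9 9 7]

Answer: 6 8 9 9 7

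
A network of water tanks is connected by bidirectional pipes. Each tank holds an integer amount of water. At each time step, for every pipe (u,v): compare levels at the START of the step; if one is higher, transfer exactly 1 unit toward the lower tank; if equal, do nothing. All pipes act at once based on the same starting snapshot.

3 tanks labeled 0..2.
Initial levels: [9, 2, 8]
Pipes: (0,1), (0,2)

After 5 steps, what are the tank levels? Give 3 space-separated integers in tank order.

Step 1: flows [0->1,0->2] -> levels [7 3 9]
Step 2: flows [0->1,2->0] -> levels [7 4 8]
Step 3: flows [0->1,2->0] -> levels [7 5 7]
Step 4: flows [0->1,0=2] -> levels [6 6 7]
Step 5: flows [0=1,2->0] -> levels [7 6 6]

Answer: 7 6 6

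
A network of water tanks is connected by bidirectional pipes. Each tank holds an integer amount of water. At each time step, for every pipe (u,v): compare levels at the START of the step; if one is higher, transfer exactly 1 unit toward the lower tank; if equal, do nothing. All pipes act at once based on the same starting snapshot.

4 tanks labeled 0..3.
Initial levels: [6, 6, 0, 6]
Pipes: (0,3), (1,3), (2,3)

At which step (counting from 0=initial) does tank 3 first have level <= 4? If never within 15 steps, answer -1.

Step 1: flows [0=3,1=3,3->2] -> levels [6 6 1 5]
Step 2: flows [0->3,1->3,3->2] -> levels [5 5 2 6]
Step 3: flows [3->0,3->1,3->2] -> levels [6 6 3 3]
Tank 3 first reaches <=4 at step 3

Answer: 3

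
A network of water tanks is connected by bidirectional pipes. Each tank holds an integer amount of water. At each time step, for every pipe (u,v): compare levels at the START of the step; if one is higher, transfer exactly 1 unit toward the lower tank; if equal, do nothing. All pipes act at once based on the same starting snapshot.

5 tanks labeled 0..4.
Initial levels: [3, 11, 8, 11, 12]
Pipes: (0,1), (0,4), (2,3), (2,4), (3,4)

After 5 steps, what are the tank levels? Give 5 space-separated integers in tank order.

Step 1: flows [1->0,4->0,3->2,4->2,4->3] -> levels [5 10 10 11 9]
Step 2: flows [1->0,4->0,3->2,2->4,3->4] -> levels [7 9 10 9 10]
Step 3: flows [1->0,4->0,2->3,2=4,4->3] -> levels [9 8 9 11 8]
Step 4: flows [0->1,0->4,3->2,2->4,3->4] -> levels [7 9 9 9 11]
Step 5: flows [1->0,4->0,2=3,4->2,4->3] -> levels [9 8 10 10 8]

Answer: 9 8 10 10 8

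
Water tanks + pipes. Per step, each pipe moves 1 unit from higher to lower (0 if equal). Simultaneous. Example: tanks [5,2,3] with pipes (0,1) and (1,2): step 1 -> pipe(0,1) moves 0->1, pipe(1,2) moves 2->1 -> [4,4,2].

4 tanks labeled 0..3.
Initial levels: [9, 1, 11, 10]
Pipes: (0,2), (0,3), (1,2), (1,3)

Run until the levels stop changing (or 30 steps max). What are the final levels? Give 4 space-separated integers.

Answer: 8 9 7 7

Derivation:
Step 1: flows [2->0,3->0,2->1,3->1] -> levels [11 3 9 8]
Step 2: flows [0->2,0->3,2->1,3->1] -> levels [9 5 9 8]
Step 3: flows [0=2,0->3,2->1,3->1] -> levels [8 7 8 8]
Step 4: flows [0=2,0=3,2->1,3->1] -> levels [8 9 7 7]
Step 5: flows [0->2,0->3,1->2,1->3] -> levels [6 7 9 9]
Step 6: flows [2->0,3->0,2->1,3->1] -> levels [8 9 7 7]
  -> period-2 cycle: step 6 state = step 4 state; never stabilizes
  -> state at step 30: (30-4) mod 2 = 0, same as step 4 -> [8 9 7 7]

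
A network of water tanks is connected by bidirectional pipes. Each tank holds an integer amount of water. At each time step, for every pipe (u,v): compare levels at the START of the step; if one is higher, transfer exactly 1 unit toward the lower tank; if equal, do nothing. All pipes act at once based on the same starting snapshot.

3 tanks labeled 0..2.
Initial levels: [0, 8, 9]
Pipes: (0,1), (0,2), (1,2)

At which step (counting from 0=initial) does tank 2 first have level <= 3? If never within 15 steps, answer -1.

Step 1: flows [1->0,2->0,2->1] -> levels [2 8 7]
Step 2: flows [1->0,2->0,1->2] -> levels [4 6 7]
Step 3: flows [1->0,2->0,2->1] -> levels [6 6 5]
Step 4: flows [0=1,0->2,1->2] -> levels [5 5 7]
Step 5: flows [0=1,2->0,2->1] -> levels [6 6 5]
  -> period-2 cycle (repeats step 3); tank 2 never drops to <=3
Tank 2 never reaches <=3 within 15 steps

Answer: -1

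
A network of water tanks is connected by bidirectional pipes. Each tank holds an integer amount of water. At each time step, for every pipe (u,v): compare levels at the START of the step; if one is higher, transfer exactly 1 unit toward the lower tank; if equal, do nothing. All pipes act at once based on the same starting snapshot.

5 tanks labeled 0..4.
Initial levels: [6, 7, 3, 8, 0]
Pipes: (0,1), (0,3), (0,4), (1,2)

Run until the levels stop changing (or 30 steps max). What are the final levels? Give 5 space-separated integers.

Step 1: flows [1->0,3->0,0->4,1->2] -> levels [7 5 4 7 1]
Step 2: flows [0->1,0=3,0->4,1->2] -> levels [5 5 5 7 2]
Step 3: flows [0=1,3->0,0->4,1=2] -> levels [5 5 5 6 3]
Step 4: flows [0=1,3->0,0->4,1=2] -> levels [5 5 5 5 4]
Step 5: flows [0=1,0=3,0->4,1=2] -> levels [4 5 5 5 5]
Step 6: flows [1->0,3->0,4->0,1=2] -> levels [7 4 5 4 4]
Step 7: flows [0->1,0->3,0->4,2->1] -> levels [4 6 4 5 5]
Step 8: flows [1->0,3->0,4->0,1->2] -> levels [7 4 5 4 4]
  -> period-2 cycle: step 8 state = step 6 state; never stabilizes
  -> state at step 30: (30-6) mod 2 = 0, same as step 6 -> [7 4 5 4 4]

Answer: 7 4 5 4 4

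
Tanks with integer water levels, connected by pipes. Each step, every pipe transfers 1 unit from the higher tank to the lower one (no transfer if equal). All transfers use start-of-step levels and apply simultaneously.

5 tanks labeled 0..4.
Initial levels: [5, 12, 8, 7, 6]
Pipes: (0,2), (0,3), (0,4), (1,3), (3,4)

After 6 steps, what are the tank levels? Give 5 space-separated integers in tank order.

Answer: 6 8 8 9 7

Derivation:
Step 1: flows [2->0,3->0,4->0,1->3,3->4] -> levels [8 11 7 6 6]
Step 2: flows [0->2,0->3,0->4,1->3,3=4] -> levels [5 10 8 8 7]
Step 3: flows [2->0,3->0,4->0,1->3,3->4] -> levels [8 9 7 7 7]
Step 4: flows [0->2,0->3,0->4,1->3,3=4] -> levels [5 8 8 9 8]
Step 5: flows [2->0,3->0,4->0,3->1,3->4] -> levels [8 9 7 6 8]
Step 6: flows [0->2,0->3,0=4,1->3,4->3] -> levels [6 8 8 9 7]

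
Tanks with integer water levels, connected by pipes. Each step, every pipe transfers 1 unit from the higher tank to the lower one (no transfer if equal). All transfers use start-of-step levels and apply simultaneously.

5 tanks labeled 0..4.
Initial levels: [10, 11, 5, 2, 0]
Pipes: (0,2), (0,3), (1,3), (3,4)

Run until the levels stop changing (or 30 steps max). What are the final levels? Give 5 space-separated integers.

Answer: 5 5 6 7 5

Derivation:
Step 1: flows [0->2,0->3,1->3,3->4] -> levels [8 10 6 3 1]
Step 2: flows [0->2,0->3,1->3,3->4] -> levels [6 9 7 4 2]
Step 3: flows [2->0,0->3,1->3,3->4] -> levels [6 8 6 5 3]
Step 4: flows [0=2,0->3,1->3,3->4] -> levels [5 7 6 6 4]
Step 5: flows [2->0,3->0,1->3,3->4] -> levels [7 6 5 5 5]
Step 6: flows [0->2,0->3,1->3,3=4] -> levels [5 5 6 7 5]
Step 7: flows [2->0,3->0,3->1,3->4] -> levels [7 6 5 4 6]
Step 8: flows [0->2,0->3,1->3,4->3] -> levels [5 5 6 7 5]
  -> period-2 cycle: step 8 state = step 6 state; never stabilizes
  -> state at step 30: (30-6) mod 2 = 0, same as step 6 -> [5 5 6 7 5]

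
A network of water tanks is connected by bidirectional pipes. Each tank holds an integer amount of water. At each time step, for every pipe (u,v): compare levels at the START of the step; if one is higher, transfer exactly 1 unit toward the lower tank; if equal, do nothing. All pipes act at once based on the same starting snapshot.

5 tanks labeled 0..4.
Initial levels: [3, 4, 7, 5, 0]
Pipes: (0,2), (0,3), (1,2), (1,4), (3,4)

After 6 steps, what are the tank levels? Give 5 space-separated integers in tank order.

Answer: 5 3 3 3 5

Derivation:
Step 1: flows [2->0,3->0,2->1,1->4,3->4] -> levels [5 4 5 3 2]
Step 2: flows [0=2,0->3,2->1,1->4,3->4] -> levels [4 4 4 3 4]
Step 3: flows [0=2,0->3,1=2,1=4,4->3] -> levels [3 4 4 5 3]
Step 4: flows [2->0,3->0,1=2,1->4,3->4] -> levels [5 3 3 3 5]
Step 5: flows [0->2,0->3,1=2,4->1,4->3] -> levels [3 4 4 5 3]
  -> period-2 cycle: step 5 state = step 3 state
  -> state at step 6: (6-3) mod 2 = 1, same as step 4 -> [5 3 3 3 5]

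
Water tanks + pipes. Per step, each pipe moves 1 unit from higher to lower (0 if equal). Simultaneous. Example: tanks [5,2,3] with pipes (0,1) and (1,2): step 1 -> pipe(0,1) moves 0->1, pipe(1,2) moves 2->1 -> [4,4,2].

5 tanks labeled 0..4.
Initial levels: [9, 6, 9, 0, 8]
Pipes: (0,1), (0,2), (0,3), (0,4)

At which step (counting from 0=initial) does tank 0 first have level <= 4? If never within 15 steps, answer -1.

Step 1: flows [0->1,0=2,0->3,0->4] -> levels [6 7 9 1 9]
Step 2: flows [1->0,2->0,0->3,4->0] -> levels [8 6 8 2 8]
Step 3: flows [0->1,0=2,0->3,0=4] -> levels [6 7 8 3 8]
Step 4: flows [1->0,2->0,0->3,4->0] -> levels [8 6 7 4 7]
Step 5: flows [0->1,0->2,0->3,0->4] -> levels [4 7 8 5 8]
Tank 0 first reaches <=4 at step 5

Answer: 5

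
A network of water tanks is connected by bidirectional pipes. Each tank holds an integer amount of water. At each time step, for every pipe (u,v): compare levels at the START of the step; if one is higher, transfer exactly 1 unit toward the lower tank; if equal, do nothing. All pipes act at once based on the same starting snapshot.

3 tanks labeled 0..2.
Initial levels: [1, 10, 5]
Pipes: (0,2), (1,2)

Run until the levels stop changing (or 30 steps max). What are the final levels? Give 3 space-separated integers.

Answer: 6 6 4

Derivation:
Step 1: flows [2->0,1->2] -> levels [2 9 5]
Step 2: flows [2->0,1->2] -> levels [3 8 5]
Step 3: flows [2->0,1->2] -> levels [4 7 5]
Step 4: flows [2->0,1->2] -> levels [5 6 5]
Step 5: flows [0=2,1->2] -> levels [5 5 6]
Step 6: flows [2->0,2->1] -> levels [6 6 4]
Step 7: flows [0->2,1->2] -> levels [5 5 6]
  -> period-2 cycle: step 7 state = step 5 state; never stabilizes
  -> state at step 30: (30-5) mod 2 = 1, same as step 6 -> [6 6 4]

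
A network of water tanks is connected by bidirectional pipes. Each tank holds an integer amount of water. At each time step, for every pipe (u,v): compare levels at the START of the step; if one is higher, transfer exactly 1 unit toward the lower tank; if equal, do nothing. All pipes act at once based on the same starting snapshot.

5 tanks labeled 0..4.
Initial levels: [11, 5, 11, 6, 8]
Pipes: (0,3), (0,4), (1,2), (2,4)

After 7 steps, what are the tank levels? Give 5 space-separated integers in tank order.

Step 1: flows [0->3,0->4,2->1,2->4] -> levels [9 6 9 7 10]
Step 2: flows [0->3,4->0,2->1,4->2] -> levels [9 7 9 8 8]
Step 3: flows [0->3,0->4,2->1,2->4] -> levels [7 8 7 9 10]
Step 4: flows [3->0,4->0,1->2,4->2] -> levels [9 7 9 8 8]
  -> period-2 cycle: step 4 state = step 2 state
  -> state at step 7: (7-2) mod 2 = 1, same as step 3 -> [7 8 7 9 10]

Answer: 7 8 7 9 10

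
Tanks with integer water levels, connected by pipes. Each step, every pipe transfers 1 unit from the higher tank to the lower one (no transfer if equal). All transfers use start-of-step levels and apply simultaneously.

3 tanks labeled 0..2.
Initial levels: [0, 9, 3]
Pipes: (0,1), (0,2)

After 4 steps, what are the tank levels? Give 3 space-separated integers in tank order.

Answer: 4 5 3

Derivation:
Step 1: flows [1->0,2->0] -> levels [2 8 2]
Step 2: flows [1->0,0=2] -> levels [3 7 2]
Step 3: flows [1->0,0->2] -> levels [3 6 3]
Step 4: flows [1->0,0=2] -> levels [4 5 3]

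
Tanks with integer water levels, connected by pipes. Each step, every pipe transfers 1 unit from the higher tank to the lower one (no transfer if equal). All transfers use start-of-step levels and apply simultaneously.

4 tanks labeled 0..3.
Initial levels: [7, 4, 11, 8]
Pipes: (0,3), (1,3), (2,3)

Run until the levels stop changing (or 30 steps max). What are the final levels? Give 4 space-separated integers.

Answer: 7 7 7 9

Derivation:
Step 1: flows [3->0,3->1,2->3] -> levels [8 5 10 7]
Step 2: flows [0->3,3->1,2->3] -> levels [7 6 9 8]
Step 3: flows [3->0,3->1,2->3] -> levels [8 7 8 7]
Step 4: flows [0->3,1=3,2->3] -> levels [7 7 7 9]
Step 5: flows [3->0,3->1,3->2] -> levels [8 8 8 6]
Step 6: flows [0->3,1->3,2->3] -> levels [7 7 7 9]
  -> period-2 cycle: step 6 state = step 4 state; never stabilizes
  -> state at step 30: (30-4) mod 2 = 0, same as step 4 -> [7 7 7 9]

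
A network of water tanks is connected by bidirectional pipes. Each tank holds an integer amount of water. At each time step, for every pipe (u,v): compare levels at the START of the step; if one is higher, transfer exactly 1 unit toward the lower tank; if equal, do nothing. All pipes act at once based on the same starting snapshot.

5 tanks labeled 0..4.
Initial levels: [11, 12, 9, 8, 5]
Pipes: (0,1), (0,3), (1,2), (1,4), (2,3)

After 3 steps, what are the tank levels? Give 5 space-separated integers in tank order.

Answer: 10 9 9 9 8

Derivation:
Step 1: flows [1->0,0->3,1->2,1->4,2->3] -> levels [11 9 9 10 6]
Step 2: flows [0->1,0->3,1=2,1->4,3->2] -> levels [9 9 10 10 7]
Step 3: flows [0=1,3->0,2->1,1->4,2=3] -> levels [10 9 9 9 8]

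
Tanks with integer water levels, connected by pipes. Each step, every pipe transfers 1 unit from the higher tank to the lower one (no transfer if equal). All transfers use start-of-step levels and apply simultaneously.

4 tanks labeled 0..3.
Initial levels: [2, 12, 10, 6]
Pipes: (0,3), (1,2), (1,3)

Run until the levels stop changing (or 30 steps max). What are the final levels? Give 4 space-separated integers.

Step 1: flows [3->0,1->2,1->3] -> levels [3 10 11 6]
Step 2: flows [3->0,2->1,1->3] -> levels [4 10 10 6]
Step 3: flows [3->0,1=2,1->3] -> levels [5 9 10 6]
Step 4: flows [3->0,2->1,1->3] -> levels [6 9 9 6]
Step 5: flows [0=3,1=2,1->3] -> levels [6 8 9 7]
Step 6: flows [3->0,2->1,1->3] -> levels [7 8 8 7]
Step 7: flows [0=3,1=2,1->3] -> levels [7 7 8 8]
Step 8: flows [3->0,2->1,3->1] -> levels [8 9 7 6]
Step 9: flows [0->3,1->2,1->3] -> levels [7 7 8 8]
  -> period-2 cycle: step 9 state = step 7 state; never stabilizes
  -> state at step 30: (30-7) mod 2 = 1, same as step 8 -> [8 9 7 6]

Answer: 8 9 7 6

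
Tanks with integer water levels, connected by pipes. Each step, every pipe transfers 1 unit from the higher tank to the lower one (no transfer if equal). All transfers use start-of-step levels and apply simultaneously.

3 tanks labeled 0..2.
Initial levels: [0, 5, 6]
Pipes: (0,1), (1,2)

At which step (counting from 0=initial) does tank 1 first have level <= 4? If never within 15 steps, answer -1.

Answer: 2

Derivation:
Step 1: flows [1->0,2->1] -> levels [1 5 5]
Step 2: flows [1->0,1=2] -> levels [2 4 5]
Tank 1 first reaches <=4 at step 2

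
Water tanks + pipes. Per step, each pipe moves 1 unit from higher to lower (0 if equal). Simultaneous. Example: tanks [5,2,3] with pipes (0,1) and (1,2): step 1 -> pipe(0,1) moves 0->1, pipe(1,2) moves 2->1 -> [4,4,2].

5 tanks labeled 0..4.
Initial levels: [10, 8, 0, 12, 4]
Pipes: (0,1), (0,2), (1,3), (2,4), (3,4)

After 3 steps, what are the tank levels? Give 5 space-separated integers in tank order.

Step 1: flows [0->1,0->2,3->1,4->2,3->4] -> levels [8 10 2 10 4]
Step 2: flows [1->0,0->2,1=3,4->2,3->4] -> levels [8 9 4 9 4]
Step 3: flows [1->0,0->2,1=3,2=4,3->4] -> levels [8 8 5 8 5]

Answer: 8 8 5 8 5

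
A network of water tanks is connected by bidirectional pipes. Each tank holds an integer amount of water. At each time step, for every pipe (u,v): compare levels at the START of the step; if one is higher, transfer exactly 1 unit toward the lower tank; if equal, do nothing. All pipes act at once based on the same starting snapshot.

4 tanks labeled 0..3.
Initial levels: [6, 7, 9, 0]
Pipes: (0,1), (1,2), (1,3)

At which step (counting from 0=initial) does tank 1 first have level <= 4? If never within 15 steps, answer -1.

Answer: 7

Derivation:
Step 1: flows [1->0,2->1,1->3] -> levels [7 6 8 1]
Step 2: flows [0->1,2->1,1->3] -> levels [6 7 7 2]
Step 3: flows [1->0,1=2,1->3] -> levels [7 5 7 3]
Step 4: flows [0->1,2->1,1->3] -> levels [6 6 6 4]
Step 5: flows [0=1,1=2,1->3] -> levels [6 5 6 5]
Step 6: flows [0->1,2->1,1=3] -> levels [5 7 5 5]
Step 7: flows [1->0,1->2,1->3] -> levels [6 4 6 6]
Tank 1 first reaches <=4 at step 7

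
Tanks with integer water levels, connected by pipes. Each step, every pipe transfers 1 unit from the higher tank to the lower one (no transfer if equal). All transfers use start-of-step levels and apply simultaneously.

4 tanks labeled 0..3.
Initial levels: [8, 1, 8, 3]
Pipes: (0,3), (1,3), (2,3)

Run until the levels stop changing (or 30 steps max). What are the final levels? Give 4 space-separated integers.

Step 1: flows [0->3,3->1,2->3] -> levels [7 2 7 4]
Step 2: flows [0->3,3->1,2->3] -> levels [6 3 6 5]
Step 3: flows [0->3,3->1,2->3] -> levels [5 4 5 6]
Step 4: flows [3->0,3->1,3->2] -> levels [6 5 6 3]
Step 5: flows [0->3,1->3,2->3] -> levels [5 4 5 6]
  -> period-2 cycle: step 5 state = step 3 state; never stabilizes
  -> state at step 30: (30-3) mod 2 = 1, same as step 4 -> [6 5 6 3]

Answer: 6 5 6 3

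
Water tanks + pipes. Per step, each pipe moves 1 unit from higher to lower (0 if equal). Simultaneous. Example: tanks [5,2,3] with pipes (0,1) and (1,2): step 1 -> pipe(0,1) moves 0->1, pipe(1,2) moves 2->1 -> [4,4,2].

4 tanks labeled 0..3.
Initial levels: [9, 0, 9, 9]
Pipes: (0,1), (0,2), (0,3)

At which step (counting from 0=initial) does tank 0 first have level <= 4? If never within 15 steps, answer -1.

Step 1: flows [0->1,0=2,0=3] -> levels [8 1 9 9]
Step 2: flows [0->1,2->0,3->0] -> levels [9 2 8 8]
Step 3: flows [0->1,0->2,0->3] -> levels [6 3 9 9]
Step 4: flows [0->1,2->0,3->0] -> levels [7 4 8 8]
Step 5: flows [0->1,2->0,3->0] -> levels [8 5 7 7]
Step 6: flows [0->1,0->2,0->3] -> levels [5 6 8 8]
Step 7: flows [1->0,2->0,3->0] -> levels [8 5 7 7]
  -> period-2 cycle (repeats step 5); tank 0 never drops to <=4
Tank 0 never reaches <=4 within 15 steps

Answer: -1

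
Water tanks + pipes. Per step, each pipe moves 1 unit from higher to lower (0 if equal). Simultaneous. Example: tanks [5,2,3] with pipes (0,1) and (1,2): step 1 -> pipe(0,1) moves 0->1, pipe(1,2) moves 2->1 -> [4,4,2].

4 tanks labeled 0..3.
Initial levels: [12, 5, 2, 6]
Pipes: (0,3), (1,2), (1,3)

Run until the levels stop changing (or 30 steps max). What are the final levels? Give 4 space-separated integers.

Step 1: flows [0->3,1->2,3->1] -> levels [11 5 3 6]
Step 2: flows [0->3,1->2,3->1] -> levels [10 5 4 6]
Step 3: flows [0->3,1->2,3->1] -> levels [9 5 5 6]
Step 4: flows [0->3,1=2,3->1] -> levels [8 6 5 6]
Step 5: flows [0->3,1->2,1=3] -> levels [7 5 6 7]
Step 6: flows [0=3,2->1,3->1] -> levels [7 7 5 6]
Step 7: flows [0->3,1->2,1->3] -> levels [6 5 6 8]
Step 8: flows [3->0,2->1,3->1] -> levels [7 7 5 6]
  -> period-2 cycle: step 8 state = step 6 state; never stabilizes
  -> state at step 30: (30-6) mod 2 = 0, same as step 6 -> [7 7 5 6]

Answer: 7 7 5 6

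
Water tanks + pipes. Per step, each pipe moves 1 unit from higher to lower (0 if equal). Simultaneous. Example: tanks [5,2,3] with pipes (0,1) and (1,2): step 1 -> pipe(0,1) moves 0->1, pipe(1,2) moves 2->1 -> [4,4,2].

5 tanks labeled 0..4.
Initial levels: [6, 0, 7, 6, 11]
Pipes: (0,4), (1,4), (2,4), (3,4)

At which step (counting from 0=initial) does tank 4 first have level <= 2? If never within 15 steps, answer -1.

Answer: -1

Derivation:
Step 1: flows [4->0,4->1,4->2,4->3] -> levels [7 1 8 7 7]
Step 2: flows [0=4,4->1,2->4,3=4] -> levels [7 2 7 7 7]
Step 3: flows [0=4,4->1,2=4,3=4] -> levels [7 3 7 7 6]
Step 4: flows [0->4,4->1,2->4,3->4] -> levels [6 4 6 6 8]
Step 5: flows [4->0,4->1,4->2,4->3] -> levels [7 5 7 7 4]
Step 6: flows [0->4,1->4,2->4,3->4] -> levels [6 4 6 6 8]
  -> period-2 cycle (repeats step 4); tank 4 never drops to <=2
Tank 4 never reaches <=2 within 15 steps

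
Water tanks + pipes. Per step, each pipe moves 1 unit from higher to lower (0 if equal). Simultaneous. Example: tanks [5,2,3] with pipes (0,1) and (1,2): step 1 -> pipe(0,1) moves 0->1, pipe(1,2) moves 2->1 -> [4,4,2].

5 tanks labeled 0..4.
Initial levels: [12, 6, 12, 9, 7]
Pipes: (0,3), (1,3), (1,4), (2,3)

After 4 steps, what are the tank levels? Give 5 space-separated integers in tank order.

Answer: 10 8 10 10 8

Derivation:
Step 1: flows [0->3,3->1,4->1,2->3] -> levels [11 8 11 10 6]
Step 2: flows [0->3,3->1,1->4,2->3] -> levels [10 8 10 11 7]
Step 3: flows [3->0,3->1,1->4,3->2] -> levels [11 8 11 8 8]
Step 4: flows [0->3,1=3,1=4,2->3] -> levels [10 8 10 10 8]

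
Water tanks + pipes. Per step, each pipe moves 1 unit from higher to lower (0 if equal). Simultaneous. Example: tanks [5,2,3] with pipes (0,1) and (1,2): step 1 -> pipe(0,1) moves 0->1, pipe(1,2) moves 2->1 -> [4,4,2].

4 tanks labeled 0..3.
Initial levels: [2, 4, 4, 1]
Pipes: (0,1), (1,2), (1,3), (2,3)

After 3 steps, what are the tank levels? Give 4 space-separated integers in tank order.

Answer: 3 2 3 3

Derivation:
Step 1: flows [1->0,1=2,1->3,2->3] -> levels [3 2 3 3]
Step 2: flows [0->1,2->1,3->1,2=3] -> levels [2 5 2 2]
Step 3: flows [1->0,1->2,1->3,2=3] -> levels [3 2 3 3]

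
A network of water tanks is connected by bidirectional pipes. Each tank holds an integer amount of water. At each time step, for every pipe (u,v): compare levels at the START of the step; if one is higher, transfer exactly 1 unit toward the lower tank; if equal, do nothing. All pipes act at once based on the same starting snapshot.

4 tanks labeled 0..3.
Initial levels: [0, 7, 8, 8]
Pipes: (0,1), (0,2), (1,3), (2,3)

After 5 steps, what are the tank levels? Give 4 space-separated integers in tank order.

Answer: 4 7 7 5

Derivation:
Step 1: flows [1->0,2->0,3->1,2=3] -> levels [2 7 7 7]
Step 2: flows [1->0,2->0,1=3,2=3] -> levels [4 6 6 7]
Step 3: flows [1->0,2->0,3->1,3->2] -> levels [6 6 6 5]
Step 4: flows [0=1,0=2,1->3,2->3] -> levels [6 5 5 7]
Step 5: flows [0->1,0->2,3->1,3->2] -> levels [4 7 7 5]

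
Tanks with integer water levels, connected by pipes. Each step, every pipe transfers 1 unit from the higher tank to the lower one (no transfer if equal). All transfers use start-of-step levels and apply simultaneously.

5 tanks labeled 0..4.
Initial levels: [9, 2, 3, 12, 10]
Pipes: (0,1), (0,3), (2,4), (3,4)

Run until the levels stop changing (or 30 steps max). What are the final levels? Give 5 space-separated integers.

Answer: 8 6 7 7 8

Derivation:
Step 1: flows [0->1,3->0,4->2,3->4] -> levels [9 3 4 10 10]
Step 2: flows [0->1,3->0,4->2,3=4] -> levels [9 4 5 9 9]
Step 3: flows [0->1,0=3,4->2,3=4] -> levels [8 5 6 9 8]
Step 4: flows [0->1,3->0,4->2,3->4] -> levels [8 6 7 7 8]
Step 5: flows [0->1,0->3,4->2,4->3] -> levels [6 7 8 9 6]
Step 6: flows [1->0,3->0,2->4,3->4] -> levels [8 6 7 7 8]
  -> period-2 cycle: step 6 state = step 4 state; never stabilizes
  -> state at step 30: (30-4) mod 2 = 0, same as step 4 -> [8 6 7 7 8]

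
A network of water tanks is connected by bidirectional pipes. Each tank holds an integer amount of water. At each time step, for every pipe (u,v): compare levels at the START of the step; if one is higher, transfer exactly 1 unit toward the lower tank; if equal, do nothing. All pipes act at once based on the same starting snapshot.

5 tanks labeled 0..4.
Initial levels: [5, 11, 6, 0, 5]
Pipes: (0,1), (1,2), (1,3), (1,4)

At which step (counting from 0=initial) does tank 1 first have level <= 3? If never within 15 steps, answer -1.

Step 1: flows [1->0,1->2,1->3,1->4] -> levels [6 7 7 1 6]
Step 2: flows [1->0,1=2,1->3,1->4] -> levels [7 4 7 2 7]
Step 3: flows [0->1,2->1,1->3,4->1] -> levels [6 6 6 3 6]
Step 4: flows [0=1,1=2,1->3,1=4] -> levels [6 5 6 4 6]
Step 5: flows [0->1,2->1,1->3,4->1] -> levels [5 7 5 5 5]
Step 6: flows [1->0,1->2,1->3,1->4] -> levels [6 3 6 6 6]
Tank 1 first reaches <=3 at step 6

Answer: 6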